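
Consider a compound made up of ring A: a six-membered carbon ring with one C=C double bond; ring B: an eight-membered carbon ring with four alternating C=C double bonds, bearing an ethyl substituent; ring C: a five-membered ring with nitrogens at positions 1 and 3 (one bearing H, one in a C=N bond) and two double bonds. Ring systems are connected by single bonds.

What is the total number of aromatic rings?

1

Ring A has four sp³ carbons, so it is not fully conjugated — not aromatic (cyclohexene).
Ring B has only sp² ring atoms; a planar conformation would have a fully conjugated π system of 8 electrons. But 8 = 4(2), which is 4n not 4n+2, so ring B is not aromatic (cyclooctatetraene) — cyclooctatetraene distorts into a non-planar tub to avoid antiaromaticity.
Ring C has a continuous p-orbital overlap around the ring; 2 ring double bonds (4 π electrons) plus a heteroatom lone pair (2) give 6 π electrons. That satisfies 4n+2 with n=1, so ring C is aromatic (imidazole).
Aromatic: C. Total: 1.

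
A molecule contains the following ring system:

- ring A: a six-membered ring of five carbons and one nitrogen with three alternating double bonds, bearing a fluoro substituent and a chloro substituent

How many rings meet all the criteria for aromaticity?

1

Ring A is fully conjugated (every ring atom contributes a p orbital); 3 ring double bonds give 6 π electrons. 6 = 4(1)+2, so ring A is aromatic (pyridine).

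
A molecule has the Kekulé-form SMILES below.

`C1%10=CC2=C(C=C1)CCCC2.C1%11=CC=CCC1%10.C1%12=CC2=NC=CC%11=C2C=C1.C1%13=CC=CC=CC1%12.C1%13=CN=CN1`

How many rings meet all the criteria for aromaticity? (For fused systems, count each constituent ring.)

The SMILES encodes a six-membered carbon ring with three alternating C=C double bonds, fused to a saturated six-membered carbon ring; a six-membered carbon ring with two conjugated C=C double bonds and two sp³ carbons; two fused six-membered rings, each with three alternating double bonds; one ring is all carbon and the other has one ring nitrogen; a seven-membered carbon ring with three C=C double bonds and one sp³ carbon; a five-membered ring with nitrogens at positions 1 and 3 (one bearing H, one in a C=N bond) and two double bonds.
The 6-membered ring is planar and fully conjugated; 3 ring double bonds give 6 π electrons. That satisfies 4n+2 with n=1, so it is aromatic (benzene ring).
The second 6-membered ring has four sp³ carbons, so it is not fully conjugated — not aromatic (cyclohexane ring).
The third 6-membered ring has two sp³ carbons, so it is not fully conjugated — not aromatic (1,3-cyclohexadiene).
The fused 6/6-membered bicyclic (with one nitrogen) is a single π system with 10 sp² atoms and 10 π electrons from ring double bonds. 10 = 4(2)+2, so the system is aromatic and both rings count as aromatic (quinoline).
The 7-membered ring has one sp³ carbon, so it is not fully conjugated — not aromatic (cycloheptatriene).
The 5-membered ring with two nitrogens (one N–H, one =N–) is fully conjugated (every ring atom contributes a p orbital); 2 ring double bonds (4 π electrons) plus a heteroatom lone pair (2) give 6 π electrons. 6 = 4(1)+2, so it is aromatic (imidazole).
4 of the 7 rings are aromatic. Total: 4.

4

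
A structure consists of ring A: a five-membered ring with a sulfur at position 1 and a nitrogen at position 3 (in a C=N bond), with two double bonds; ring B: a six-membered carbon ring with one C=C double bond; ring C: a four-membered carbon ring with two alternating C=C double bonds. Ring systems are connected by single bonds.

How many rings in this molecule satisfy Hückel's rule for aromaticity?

1

Ring A is planar and fully conjugated; 2 ring double bonds (4 π electrons) plus a heteroatom lone pair (2) give 6 π electrons. 6 = 4(1)+2, so ring A is aromatic (thiazole).
Ring B has four sp³ carbons, so it is not fully conjugated — not aromatic (cyclohexene).
Ring C has only sp² ring atoms; a planar conformation would have a fully conjugated π system of 4 electrons. But 4 = 4(1), which is 4n not 4n+2, so ring C is not aromatic (cyclobutadiene) — cyclobutadiene is antiaromatic and distorts to a rectangle.
Aromatic: A. Total: 1.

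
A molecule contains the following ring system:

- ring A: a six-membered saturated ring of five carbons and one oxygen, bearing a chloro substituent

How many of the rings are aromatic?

0

Ring A has only sp³ atoms, so it is not fully conjugated — not aromatic (tetrahydropyran).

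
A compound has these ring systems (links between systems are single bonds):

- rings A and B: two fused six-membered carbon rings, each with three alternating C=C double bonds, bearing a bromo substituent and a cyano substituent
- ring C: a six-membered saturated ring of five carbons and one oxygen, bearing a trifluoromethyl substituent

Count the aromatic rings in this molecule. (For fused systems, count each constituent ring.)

Rings A and B form a fused bicyclic system with 10 sp² atoms and 10 π electrons from ring double bonds. 10 = 4(2)+2, so the system is aromatic and both rings count as aromatic (naphthalene).
Ring C has only sp³ atoms, so it is not fully conjugated — not aromatic (tetrahydropyran).
Aromatic: A, B. Total: 2.

2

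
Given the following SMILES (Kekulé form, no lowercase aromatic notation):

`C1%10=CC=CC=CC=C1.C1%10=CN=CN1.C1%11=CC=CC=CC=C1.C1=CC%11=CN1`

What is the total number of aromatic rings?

The SMILES encodes an eight-membered carbon ring with four alternating C=C double bonds; a five-membered ring with nitrogens at positions 1 and 3 (one bearing H, one in a C=N bond) and two double bonds; an eight-membered carbon ring with four alternating C=C double bonds; a five-membered ring of four carbons and one nitrogen bearing a hydrogen, with two C=C double bonds.
The 8-membered ring has only sp² ring atoms; a planar conformation would have a fully conjugated π system of 8 electrons. But 8 = 4(2), which is 4n not 4n+2, so it is not aromatic (cyclooctatetraene) — cyclooctatetraene distorts into a non-planar tub to avoid antiaromaticity.
The 5-membered ring with two nitrogens (one N–H, one =N–) is fully conjugated (every ring atom contributes a p orbital); 2 ring double bonds (4 π electrons) plus a heteroatom lone pair (2) give 6 π electrons. That satisfies 4n+2 with n=1, so it is aromatic (imidazole).
The second 8-membered ring has only sp² ring atoms; a planar conformation would have a fully conjugated π system of 8 electrons. But 8 = 4(2), which is 4n not 4n+2, so it is not aromatic (cyclooctatetraene) — cyclooctatetraene distorts into a non-planar tub to avoid antiaromaticity.
The 5-membered ring with one N–H is fully conjugated (every ring atom contributes a p orbital); 2 ring double bonds (4 π electrons) plus a heteroatom lone pair (2) give 6 π electrons. That satisfies 4n+2 with n=1, so it is aromatic (pyrrole).
2 of the 4 rings are aromatic. Total: 2.

2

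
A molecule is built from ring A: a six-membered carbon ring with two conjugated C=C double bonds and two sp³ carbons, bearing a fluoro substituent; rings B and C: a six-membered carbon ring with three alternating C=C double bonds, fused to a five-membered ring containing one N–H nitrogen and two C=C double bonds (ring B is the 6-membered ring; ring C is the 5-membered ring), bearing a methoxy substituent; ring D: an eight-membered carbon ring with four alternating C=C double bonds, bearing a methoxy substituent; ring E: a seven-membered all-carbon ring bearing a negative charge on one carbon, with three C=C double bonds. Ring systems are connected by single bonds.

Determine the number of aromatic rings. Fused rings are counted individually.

2

Ring A has two sp³ carbons, so it is not fully conjugated — not aromatic (1,3-cyclohexadiene).
Rings B and C form a fused bicyclic system (with one N–H) with 9 sp² atoms and 10 π electrons from ring double bonds plus a heteroatom lone pair. 10 = 4(2)+2, so the system is aromatic and both rings count as aromatic (indole).
Ring D has only sp² ring atoms; a planar conformation would have a fully conjugated π system of 8 electrons. But 8 = 4(2), which is 4n not 4n+2, so ring D is not aromatic (cyclooctatetraene) — cyclooctatetraene distorts into a non-planar tub to avoid antiaromaticity.
Ring E has only sp² ring atoms; a planar conformation would have a fully conjugated π system of 8 electrons. But 8 = 4(2), which is 4n not 4n+2, so ring E is not aromatic (cycloheptatrienyl anion).
Aromatic: B, C. Total: 2.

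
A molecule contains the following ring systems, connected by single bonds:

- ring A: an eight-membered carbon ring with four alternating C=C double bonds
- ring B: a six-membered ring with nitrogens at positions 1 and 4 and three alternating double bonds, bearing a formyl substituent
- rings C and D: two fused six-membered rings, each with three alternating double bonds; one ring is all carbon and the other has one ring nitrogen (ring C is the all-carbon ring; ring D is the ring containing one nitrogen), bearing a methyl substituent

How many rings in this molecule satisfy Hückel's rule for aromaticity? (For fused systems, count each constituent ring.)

3

Ring A has only sp² ring atoms; a planar conformation would have a fully conjugated π system of 8 electrons. But 8 = 4(2), which is 4n not 4n+2, so ring A is not aromatic (cyclooctatetraene) — cyclooctatetraene distorts into a non-planar tub to avoid antiaromaticity.
Ring B has a continuous p-orbital overlap around the ring; 3 ring double bonds give 6 π electrons. 6 = 4(1)+2, so ring B is aromatic (pyrazine).
Rings C and D form a fused bicyclic system (with one nitrogen) with 10 sp² atoms and 10 π electrons from ring double bonds. 10 = 4(2)+2, so the system is aromatic and both rings count as aromatic (quinoline).
Aromatic: B, C, D. Total: 3.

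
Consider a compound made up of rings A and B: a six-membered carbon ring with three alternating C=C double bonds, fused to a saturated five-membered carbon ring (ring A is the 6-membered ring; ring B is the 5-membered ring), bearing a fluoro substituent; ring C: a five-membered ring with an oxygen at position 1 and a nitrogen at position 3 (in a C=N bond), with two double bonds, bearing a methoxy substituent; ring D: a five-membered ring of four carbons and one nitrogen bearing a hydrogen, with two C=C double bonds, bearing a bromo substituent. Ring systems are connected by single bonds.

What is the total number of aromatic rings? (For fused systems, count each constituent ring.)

Ring A is planar and fully conjugated; 3 ring double bonds give 6 π electrons. 6 = 4(1)+2, so ring A is aromatic (benzene ring).
Ring B has three sp³ carbons, so it is not fully conjugated — not aromatic (cyclopentane ring).
Ring C is fully conjugated (every ring atom contributes a p orbital); 2 ring double bonds (4 π electrons) plus a heteroatom lone pair (2) give 6 π electrons. Since 6 = 4n+2 (n=1), ring C is aromatic (oxazole).
Ring D is planar and fully conjugated; 2 ring double bonds (4 π electrons) plus a heteroatom lone pair (2) give 6 π electrons. That satisfies 4n+2 with n=1, so ring D is aromatic (pyrrole).
Aromatic: A, C, D. Total: 3.

3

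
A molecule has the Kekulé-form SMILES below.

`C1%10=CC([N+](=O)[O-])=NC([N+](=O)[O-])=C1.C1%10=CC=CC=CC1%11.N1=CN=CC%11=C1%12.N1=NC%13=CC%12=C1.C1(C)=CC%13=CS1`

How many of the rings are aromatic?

The SMILES encodes a six-membered ring of five carbons and one nitrogen with three alternating double bonds; a seven-membered carbon ring with three C=C double bonds and one sp³ carbon; a six-membered ring with nitrogens at positions 1 and 3 and three alternating double bonds; a six-membered ring with two adjacent nitrogens and three alternating double bonds; a five-membered ring of four carbons and one sulfur, with two C=C double bonds.
The 6-membered ring with one nitrogen has a continuous p-orbital overlap around the ring; 3 ring double bonds give 6 π electrons. Since 6 = 4n+2 (n=1), it is aromatic (pyridine).
The 7-membered ring has one sp³ carbon, so it is not fully conjugated — not aromatic (cycloheptatriene).
The 6-membered ring with two nitrogens (1,3) is fully conjugated (every ring atom contributes a p orbital); 3 ring double bonds give 6 π electrons. 6 = 4(1)+2, so it is aromatic (pyrimidine).
The 6-membered ring with two nitrogens (1,2) is planar and fully conjugated; 3 ring double bonds give 6 π electrons. 6 = 4(1)+2, so it is aromatic (pyridazine).
The 5-membered ring with one sulfur has a continuous p-orbital overlap around the ring; 2 ring double bonds (4 π electrons) plus a heteroatom lone pair (2) give 6 π electrons. Since 6 = 4n+2 (n=1), it is aromatic (thiophene).
4 of the 5 rings are aromatic. Total: 4.

4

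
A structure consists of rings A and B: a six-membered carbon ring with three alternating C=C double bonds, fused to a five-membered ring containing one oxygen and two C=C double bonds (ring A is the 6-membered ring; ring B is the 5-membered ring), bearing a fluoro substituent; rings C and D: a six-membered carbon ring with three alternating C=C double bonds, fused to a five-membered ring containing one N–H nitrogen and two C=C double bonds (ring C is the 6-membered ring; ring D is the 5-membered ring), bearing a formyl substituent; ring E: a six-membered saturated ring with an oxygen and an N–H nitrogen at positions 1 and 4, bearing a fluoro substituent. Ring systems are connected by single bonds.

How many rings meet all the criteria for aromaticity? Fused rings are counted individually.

Rings A and B form a fused bicyclic system (with one oxygen) with 9 sp² atoms and 10 π electrons from ring double bonds plus a heteroatom lone pair. 10 = 4(2)+2, so the system is aromatic and both rings count as aromatic (benzofuran).
Rings C and D form a fused bicyclic system (with one N–H) with 9 sp² atoms and 10 π electrons from ring double bonds plus a heteroatom lone pair. 10 = 4(2)+2, so the system is aromatic and both rings count as aromatic (indole).
Ring E has only sp³ atoms, so it is not fully conjugated — not aromatic (morpholine).
Aromatic: A, B, C, D. Total: 4.

4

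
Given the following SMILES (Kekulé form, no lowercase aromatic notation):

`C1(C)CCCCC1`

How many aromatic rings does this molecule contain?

The SMILES encodes a six-membered saturated carbon ring.
The 6-membered ring has only sp³ atoms, so it is not fully conjugated — not aromatic (cyclohexane).

0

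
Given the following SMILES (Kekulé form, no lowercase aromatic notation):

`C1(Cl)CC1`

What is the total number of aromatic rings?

0

The SMILES encodes a three-membered saturated carbon ring.
The 3-membered ring has only sp³ atoms, so it is not fully conjugated — not aromatic (cyclopropane).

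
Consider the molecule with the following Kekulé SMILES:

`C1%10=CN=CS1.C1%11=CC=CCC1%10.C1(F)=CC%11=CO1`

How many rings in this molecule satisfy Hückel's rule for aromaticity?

The SMILES encodes a five-membered ring with a sulfur at position 1 and a nitrogen at position 3 (in a C=N bond), with two double bonds; a six-membered carbon ring with two conjugated C=C double bonds and two sp³ carbons; a five-membered ring of four carbons and one oxygen, with two C=C double bonds.
The 5-membered ring with one sulfur and one =N– is planar and fully conjugated; 2 ring double bonds (4 π electrons) plus a heteroatom lone pair (2) give 6 π electrons. 6 = 4(1)+2, so it is aromatic (thiazole).
The 6-membered ring has two sp³ carbons, so it is not fully conjugated — not aromatic (1,3-cyclohexadiene).
The 5-membered ring with one oxygen has a continuous p-orbital overlap around the ring; 2 ring double bonds (4 π electrons) plus a heteroatom lone pair (2) give 6 π electrons. That satisfies 4n+2 with n=1, so it is aromatic (furan).
2 of the 3 rings are aromatic. Total: 2.

2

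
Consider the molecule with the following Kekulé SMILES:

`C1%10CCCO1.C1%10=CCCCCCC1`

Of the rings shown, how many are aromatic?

The SMILES encodes a five-membered saturated ring of four carbons and one oxygen; an eight-membered carbon ring with one C=C double bond.
The 5-membered ring with one oxygen has only sp³ atoms, so it is not fully conjugated — not aromatic (tetrahydrofuran).
The 8-membered ring has six sp³ carbons, so it is not fully conjugated — not aromatic (cyclooctene).
None of the rings are aromatic. Total: 0.

0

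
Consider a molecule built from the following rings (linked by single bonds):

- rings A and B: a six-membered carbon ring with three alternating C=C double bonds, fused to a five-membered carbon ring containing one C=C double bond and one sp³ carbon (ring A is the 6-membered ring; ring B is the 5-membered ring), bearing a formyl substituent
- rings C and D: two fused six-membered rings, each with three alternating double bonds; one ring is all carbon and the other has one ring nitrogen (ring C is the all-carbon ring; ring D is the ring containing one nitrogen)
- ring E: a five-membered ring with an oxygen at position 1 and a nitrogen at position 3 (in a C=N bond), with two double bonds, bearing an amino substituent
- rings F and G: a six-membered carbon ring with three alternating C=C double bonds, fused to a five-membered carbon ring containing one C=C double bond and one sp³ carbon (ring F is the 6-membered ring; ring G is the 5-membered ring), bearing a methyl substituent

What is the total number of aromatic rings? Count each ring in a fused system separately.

Ring A is planar and fully conjugated; 3 ring double bonds give 6 π electrons. Since 6 = 4n+2 (n=1), ring A is aromatic (benzene ring).
Ring B has one sp³ carbon, so it is not fully conjugated — not aromatic (cyclopentene ring).
Rings C and D form a fused bicyclic system (with one nitrogen) with 10 sp² atoms and 10 π electrons from ring double bonds. 10 = 4(2)+2, so the system is aromatic and both rings count as aromatic (quinoline).
Ring E is fully conjugated (every ring atom contributes a p orbital); 2 ring double bonds (4 π electrons) plus a heteroatom lone pair (2) give 6 π electrons. 6 = 4(1)+2, so ring E is aromatic (oxazole).
Ring F has a continuous p-orbital overlap around the ring; 3 ring double bonds give 6 π electrons. 6 = 4(1)+2, so ring F is aromatic (benzene ring).
Ring G has one sp³ carbon, so it is not fully conjugated — not aromatic (cyclopentene ring).
Aromatic: A, C, D, E, F. Total: 5.

5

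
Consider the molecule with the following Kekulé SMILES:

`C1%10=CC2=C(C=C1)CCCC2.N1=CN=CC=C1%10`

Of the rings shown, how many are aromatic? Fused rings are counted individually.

2

The SMILES encodes a six-membered carbon ring with three alternating C=C double bonds, fused to a saturated six-membered carbon ring; a six-membered ring with nitrogens at positions 1 and 3 and three alternating double bonds.
The 6-membered ring is fully conjugated (every ring atom contributes a p orbital); 3 ring double bonds give 6 π electrons. 6 = 4(1)+2, so it is aromatic (benzene ring).
The second 6-membered ring has four sp³ carbons, so it is not fully conjugated — not aromatic (cyclohexane ring).
The 6-membered ring with two nitrogens (1,3) is planar and fully conjugated; 3 ring double bonds give 6 π electrons. That satisfies 4n+2 with n=1, so it is aromatic (pyrimidine).
2 of the 3 rings are aromatic. Total: 2.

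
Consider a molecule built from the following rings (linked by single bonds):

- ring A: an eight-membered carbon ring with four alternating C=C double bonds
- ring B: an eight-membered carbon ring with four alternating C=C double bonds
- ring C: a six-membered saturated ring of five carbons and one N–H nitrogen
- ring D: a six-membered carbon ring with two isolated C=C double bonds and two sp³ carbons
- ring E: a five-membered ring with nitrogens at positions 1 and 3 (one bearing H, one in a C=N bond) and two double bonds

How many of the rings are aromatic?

1

Ring A has only sp² ring atoms; a planar conformation would have a fully conjugated π system of 8 electrons. But 8 = 4(2), which is 4n not 4n+2, so ring A is not aromatic (cyclooctatetraene) — cyclooctatetraene distorts into a non-planar tub to avoid antiaromaticity.
Ring B has only sp² ring atoms; a planar conformation would have a fully conjugated π system of 8 electrons. But 8 = 4(2), which is 4n not 4n+2, so ring B is not aromatic (cyclooctatetraene) — cyclooctatetraene distorts into a non-planar tub to avoid antiaromaticity.
Ring C has only sp³ atoms, so it is not fully conjugated — not aromatic (piperidine).
Ring D has two sp³ carbons, so it is not fully conjugated — not aromatic (1,4-cyclohexadiene).
Ring E has a continuous p-orbital overlap around the ring; 2 ring double bonds (4 π electrons) plus a heteroatom lone pair (2) give 6 π electrons. 6 = 4(1)+2, so ring E is aromatic (imidazole).
Aromatic: E. Total: 1.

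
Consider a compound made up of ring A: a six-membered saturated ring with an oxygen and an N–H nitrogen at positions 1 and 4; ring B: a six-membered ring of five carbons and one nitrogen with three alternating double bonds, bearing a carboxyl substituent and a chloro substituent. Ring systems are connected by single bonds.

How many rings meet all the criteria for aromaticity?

1

Ring A has only sp³ atoms, so it is not fully conjugated — not aromatic (morpholine).
Ring B is fully conjugated (every ring atom contributes a p orbital); 3 ring double bonds give 6 π electrons. 6 = 4(1)+2, so ring B is aromatic (pyridine).
Aromatic: B. Total: 1.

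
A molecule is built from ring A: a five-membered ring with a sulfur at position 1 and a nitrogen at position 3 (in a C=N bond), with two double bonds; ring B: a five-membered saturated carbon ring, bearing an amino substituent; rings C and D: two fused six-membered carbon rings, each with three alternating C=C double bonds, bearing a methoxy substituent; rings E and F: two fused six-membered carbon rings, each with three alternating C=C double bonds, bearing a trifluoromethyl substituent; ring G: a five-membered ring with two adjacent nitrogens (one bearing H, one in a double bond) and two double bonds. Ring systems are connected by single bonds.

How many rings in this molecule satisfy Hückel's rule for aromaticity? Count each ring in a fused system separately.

Ring A has a continuous p-orbital overlap around the ring; 2 ring double bonds (4 π electrons) plus a heteroatom lone pair (2) give 6 π electrons. 6 = 4(1)+2, so ring A is aromatic (thiazole).
Ring B has only sp³ atoms, so it is not fully conjugated — not aromatic (cyclopentane).
Rings C and D form a fused bicyclic system with 10 sp² atoms and 10 π electrons from ring double bonds. 10 = 4(2)+2, so the system is aromatic and both rings count as aromatic (naphthalene).
Rings E and F form a fused bicyclic system with 10 sp² atoms and 10 π electrons from ring double bonds. 10 = 4(2)+2, so the system is aromatic and both rings count as aromatic (naphthalene).
Ring G is planar and fully conjugated; 2 ring double bonds (4 π electrons) plus a heteroatom lone pair (2) give 6 π electrons. Since 6 = 4n+2 (n=1), ring G is aromatic (pyrazole).
Aromatic: A, C, D, E, F, G. Total: 6.

6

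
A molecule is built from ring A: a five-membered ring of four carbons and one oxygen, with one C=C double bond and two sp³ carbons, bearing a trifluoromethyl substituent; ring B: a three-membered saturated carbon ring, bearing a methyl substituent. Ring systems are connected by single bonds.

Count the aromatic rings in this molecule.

Ring A has two sp³ carbons, so it is not fully conjugated — not aromatic (2,3-dihydrofuran).
Ring B has only sp³ atoms, so it is not fully conjugated — not aromatic (cyclopropane).
No ring is aromatic. Total: 0.

0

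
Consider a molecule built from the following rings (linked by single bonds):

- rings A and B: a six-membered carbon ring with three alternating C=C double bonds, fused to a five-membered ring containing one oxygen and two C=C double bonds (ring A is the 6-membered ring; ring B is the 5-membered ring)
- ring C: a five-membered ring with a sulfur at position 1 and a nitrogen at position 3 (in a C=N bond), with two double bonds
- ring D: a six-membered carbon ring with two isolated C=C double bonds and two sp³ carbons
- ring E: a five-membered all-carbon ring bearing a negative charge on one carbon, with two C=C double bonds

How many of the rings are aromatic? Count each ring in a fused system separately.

4

Rings A and B form a fused bicyclic system (with one oxygen) with 9 sp² atoms and 10 π electrons from ring double bonds plus a heteroatom lone pair. 10 = 4(2)+2, so the system is aromatic and both rings count as aromatic (benzofuran).
Ring C has a continuous p-orbital overlap around the ring; 2 ring double bonds (4 π electrons) plus a heteroatom lone pair (2) give 6 π electrons. Since 6 = 4n+2 (n=1), ring C is aromatic (thiazole).
Ring D has two sp³ carbons, so it is not fully conjugated — not aromatic (1,4-cyclohexadiene).
Ring E is planar and fully conjugated; 2 ring double bonds (4 π electrons) plus the carbanion lone pair (2) give 6 π electrons. Since 6 = 4n+2 (n=1), ring E is aromatic (cyclopentadienyl anion).
Aromatic: A, B, C, E. Total: 4.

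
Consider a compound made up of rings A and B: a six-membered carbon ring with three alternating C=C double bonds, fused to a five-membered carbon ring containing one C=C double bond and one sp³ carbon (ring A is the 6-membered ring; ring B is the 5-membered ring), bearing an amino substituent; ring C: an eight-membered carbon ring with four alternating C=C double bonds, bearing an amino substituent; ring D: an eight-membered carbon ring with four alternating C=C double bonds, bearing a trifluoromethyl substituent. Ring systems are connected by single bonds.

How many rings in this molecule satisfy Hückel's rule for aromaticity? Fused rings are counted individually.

Ring A has a continuous p-orbital overlap around the ring; 3 ring double bonds give 6 π electrons. That satisfies 4n+2 with n=1, so ring A is aromatic (benzene ring).
Ring B has one sp³ carbon, so it is not fully conjugated — not aromatic (cyclopentene ring).
Ring C has only sp² ring atoms; a planar conformation would have a fully conjugated π system of 8 electrons. But 8 = 4(2), which is 4n not 4n+2, so ring C is not aromatic (cyclooctatetraene) — cyclooctatetraene distorts into a non-planar tub to avoid antiaromaticity.
Ring D has only sp² ring atoms; a planar conformation would have a fully conjugated π system of 8 electrons. But 8 = 4(2), which is 4n not 4n+2, so ring D is not aromatic (cyclooctatetraene) — cyclooctatetraene distorts into a non-planar tub to avoid antiaromaticity.
Aromatic: A. Total: 1.

1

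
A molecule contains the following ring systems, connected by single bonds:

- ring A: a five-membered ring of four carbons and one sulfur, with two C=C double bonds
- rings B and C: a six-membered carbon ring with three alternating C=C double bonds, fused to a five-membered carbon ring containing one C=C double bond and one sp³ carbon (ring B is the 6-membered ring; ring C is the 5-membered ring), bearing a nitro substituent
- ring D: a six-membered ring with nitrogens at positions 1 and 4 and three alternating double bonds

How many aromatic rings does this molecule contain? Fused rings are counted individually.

3

Ring A has a continuous p-orbital overlap around the ring; 2 ring double bonds (4 π electrons) plus a heteroatom lone pair (2) give 6 π electrons. That satisfies 4n+2 with n=1, so ring A is aromatic (thiophene).
Ring B is planar and fully conjugated; 3 ring double bonds give 6 π electrons. That satisfies 4n+2 with n=1, so ring B is aromatic (benzene ring).
Ring C has one sp³ carbon, so it is not fully conjugated — not aromatic (cyclopentene ring).
Ring D is fully conjugated (every ring atom contributes a p orbital); 3 ring double bonds give 6 π electrons. That satisfies 4n+2 with n=1, so ring D is aromatic (pyrazine).
Aromatic: A, B, D. Total: 3.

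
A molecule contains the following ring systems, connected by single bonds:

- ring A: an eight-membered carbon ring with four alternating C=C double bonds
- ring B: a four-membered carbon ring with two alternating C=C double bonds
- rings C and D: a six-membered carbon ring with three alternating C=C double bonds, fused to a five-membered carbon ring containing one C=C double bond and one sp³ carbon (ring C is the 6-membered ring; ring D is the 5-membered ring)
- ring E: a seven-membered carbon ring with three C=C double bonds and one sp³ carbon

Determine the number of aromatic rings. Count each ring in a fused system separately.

Ring A has only sp² ring atoms; a planar conformation would have a fully conjugated π system of 8 electrons. But 8 = 4(2), which is 4n not 4n+2, so ring A is not aromatic (cyclooctatetraene) — cyclooctatetraene distorts into a non-planar tub to avoid antiaromaticity.
Ring B has only sp² ring atoms; a planar conformation would have a fully conjugated π system of 4 electrons. But 4 = 4(1), which is 4n not 4n+2, so ring B is not aromatic (cyclobutadiene) — cyclobutadiene is antiaromatic and distorts to a rectangle.
Ring C is fully conjugated (every ring atom contributes a p orbital); 3 ring double bonds give 6 π electrons. That satisfies 4n+2 with n=1, so ring C is aromatic (benzene ring).
Ring D has one sp³ carbon, so it is not fully conjugated — not aromatic (cyclopentene ring).
Ring E has one sp³ carbon, so it is not fully conjugated — not aromatic (cycloheptatriene).
Aromatic: C. Total: 1.

1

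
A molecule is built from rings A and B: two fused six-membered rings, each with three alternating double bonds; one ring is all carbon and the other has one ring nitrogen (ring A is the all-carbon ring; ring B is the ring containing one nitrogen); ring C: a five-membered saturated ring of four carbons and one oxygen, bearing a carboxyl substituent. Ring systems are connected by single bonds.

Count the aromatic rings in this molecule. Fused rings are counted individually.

2

Rings A and B form a fused bicyclic system (with one nitrogen) with 10 sp² atoms and 10 π electrons from ring double bonds. 10 = 4(2)+2, so the system is aromatic and both rings count as aromatic (quinoline).
Ring C has only sp³ atoms, so it is not fully conjugated — not aromatic (tetrahydrofuran).
Aromatic: A, B. Total: 2.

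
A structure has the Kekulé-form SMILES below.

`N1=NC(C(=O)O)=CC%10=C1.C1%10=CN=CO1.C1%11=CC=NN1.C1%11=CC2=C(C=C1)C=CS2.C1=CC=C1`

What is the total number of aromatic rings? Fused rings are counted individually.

5

The SMILES encodes a six-membered ring with two adjacent nitrogens and three alternating double bonds; a five-membered ring with an oxygen at position 1 and a nitrogen at position 3 (in a C=N bond), with two double bonds; a five-membered ring with two adjacent nitrogens (one bearing H, one in a double bond) and two double bonds; a six-membered carbon ring with three alternating C=C double bonds, fused to a five-membered ring containing one sulfur and two C=C double bonds; a four-membered carbon ring with two alternating C=C double bonds.
The 6-membered ring with two nitrogens (1,2) is fully conjugated (every ring atom contributes a p orbital); 3 ring double bonds give 6 π electrons. That satisfies 4n+2 with n=1, so it is aromatic (pyridazine).
The 5-membered ring with one oxygen and one =N– is planar and fully conjugated; 2 ring double bonds (4 π electrons) plus a heteroatom lone pair (2) give 6 π electrons. That satisfies 4n+2 with n=1, so it is aromatic (oxazole).
The 5-membered ring with two adjacent nitrogens (one N–H, one =N–) is planar and fully conjugated; 2 ring double bonds (4 π electrons) plus a heteroatom lone pair (2) give 6 π electrons. 6 = 4(1)+2, so it is aromatic (pyrazole).
The fused 6/5-membered bicyclic (with one sulfur) is a single π system with 9 sp² atoms and 10 π electrons from ring double bonds plus a heteroatom lone pair. 10 = 4(2)+2, so the system is aromatic and both rings count as aromatic (benzothiophene).
The 4-membered ring has only sp² ring atoms; a planar conformation would have a fully conjugated π system of 4 electrons. But 4 = 4(1), which is 4n not 4n+2, so it is not aromatic (cyclobutadiene) — cyclobutadiene is antiaromatic and distorts to a rectangle.
5 of the 6 rings are aromatic. Total: 5.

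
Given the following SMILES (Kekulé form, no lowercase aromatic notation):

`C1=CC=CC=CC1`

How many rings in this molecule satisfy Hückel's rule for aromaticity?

The SMILES encodes a seven-membered carbon ring with three C=C double bonds and one sp³ carbon.
The 7-membered ring has one sp³ carbon, so it is not fully conjugated — not aromatic (cycloheptatriene).

0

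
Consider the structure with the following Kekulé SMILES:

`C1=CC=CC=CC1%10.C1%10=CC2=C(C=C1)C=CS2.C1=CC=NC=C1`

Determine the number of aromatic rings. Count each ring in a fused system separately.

The SMILES encodes a seven-membered carbon ring with three C=C double bonds and one sp³ carbon; a six-membered carbon ring with three alternating C=C double bonds, fused to a five-membered ring containing one sulfur and two C=C double bonds; a six-membered ring of five carbons and one nitrogen with three alternating double bonds.
The 7-membered ring has one sp³ carbon, so it is not fully conjugated — not aromatic (cycloheptatriene).
The fused 6/5-membered bicyclic (with one sulfur) is a single π system with 9 sp² atoms and 10 π electrons from ring double bonds plus a heteroatom lone pair. 10 = 4(2)+2, so the system is aromatic and both rings count as aromatic (benzothiophene).
The 6-membered ring with one nitrogen has a continuous p-orbital overlap around the ring; 3 ring double bonds give 6 π electrons. Since 6 = 4n+2 (n=1), it is aromatic (pyridine).
3 of the 4 rings are aromatic. Total: 3.

3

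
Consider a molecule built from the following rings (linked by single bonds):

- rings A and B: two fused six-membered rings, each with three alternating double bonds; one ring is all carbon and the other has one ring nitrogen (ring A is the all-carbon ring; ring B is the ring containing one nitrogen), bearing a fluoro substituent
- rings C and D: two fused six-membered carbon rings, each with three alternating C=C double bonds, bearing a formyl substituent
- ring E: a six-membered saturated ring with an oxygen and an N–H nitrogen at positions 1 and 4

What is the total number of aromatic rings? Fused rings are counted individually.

Rings A and B form a fused bicyclic system (with one nitrogen) with 10 sp² atoms and 10 π electrons from ring double bonds. 10 = 4(2)+2, so the system is aromatic and both rings count as aromatic (quinoline).
Rings C and D form a fused bicyclic system with 10 sp² atoms and 10 π electrons from ring double bonds. 10 = 4(2)+2, so the system is aromatic and both rings count as aromatic (naphthalene).
Ring E has only sp³ atoms, so it is not fully conjugated — not aromatic (morpholine).
Aromatic: A, B, C, D. Total: 4.

4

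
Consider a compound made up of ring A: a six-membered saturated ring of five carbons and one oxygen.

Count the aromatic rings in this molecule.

0

Ring A has only sp³ atoms, so it is not fully conjugated — not aromatic (tetrahydropyran).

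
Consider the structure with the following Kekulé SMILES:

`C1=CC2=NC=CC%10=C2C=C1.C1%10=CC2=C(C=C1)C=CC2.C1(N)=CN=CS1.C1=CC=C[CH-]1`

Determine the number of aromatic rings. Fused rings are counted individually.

The SMILES encodes two fused six-membered rings, each with three alternating double bonds; one ring is all carbon and the other has one ring nitrogen; a six-membered carbon ring with three alternating C=C double bonds, fused to a five-membered carbon ring containing one C=C double bond and one sp³ carbon; a five-membered ring with a sulfur at position 1 and a nitrogen at position 3 (in a C=N bond), with two double bonds; a five-membered all-carbon ring bearing a negative charge on one carbon, with two C=C double bonds.
The fused 6/6-membered bicyclic (with one nitrogen) is a single π system with 10 sp² atoms and 10 π electrons from ring double bonds. 10 = 4(2)+2, so the system is aromatic and both rings count as aromatic (quinoline).
The 6-membered ring has a continuous p-orbital overlap around the ring; 3 ring double bonds give 6 π electrons. Since 6 = 4n+2 (n=1), it is aromatic (benzene ring).
The 5-membered ring has one sp³ carbon, so it is not fully conjugated — not aromatic (cyclopentene ring).
The 5-membered ring with one sulfur and one =N– is fully conjugated (every ring atom contributes a p orbital); 2 ring double bonds (4 π electrons) plus a heteroatom lone pair (2) give 6 π electrons. Since 6 = 4n+2 (n=1), it is aromatic (thiazole).
The second 5-membered ring is planar and fully conjugated; 2 ring double bonds (4 π electrons) plus the carbanion lone pair (2) give 6 π electrons. That satisfies 4n+2 with n=1, so it is aromatic (cyclopentadienyl anion).
5 of the 6 rings are aromatic. Total: 5.

5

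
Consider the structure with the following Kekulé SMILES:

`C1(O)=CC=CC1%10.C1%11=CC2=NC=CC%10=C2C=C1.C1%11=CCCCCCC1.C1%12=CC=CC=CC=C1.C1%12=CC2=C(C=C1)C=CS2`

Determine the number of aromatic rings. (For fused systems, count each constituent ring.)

The SMILES encodes a five-membered carbon ring with two conjugated C=C double bonds and one sp³ carbon; two fused six-membered rings, each with three alternating double bonds; one ring is all carbon and the other has one ring nitrogen; an eight-membered carbon ring with one C=C double bond; an eight-membered carbon ring with four alternating C=C double bonds; a six-membered carbon ring with three alternating C=C double bonds, fused to a five-membered ring containing one sulfur and two C=C double bonds.
The 5-membered ring has one sp³ carbon, so it is not fully conjugated — not aromatic (cyclopentadiene).
The fused 6/6-membered bicyclic (with one nitrogen) is a single π system with 10 sp² atoms and 10 π electrons from ring double bonds. 10 = 4(2)+2, so the system is aromatic and both rings count as aromatic (quinoline).
The 8-membered ring has six sp³ carbons, so it is not fully conjugated — not aromatic (cyclooctene).
The second 8-membered ring has only sp² ring atoms; a planar conformation would have a fully conjugated π system of 8 electrons. But 8 = 4(2), which is 4n not 4n+2, so it is not aromatic (cyclooctatetraene) — cyclooctatetraene distorts into a non-planar tub to avoid antiaromaticity.
The fused 6/5-membered bicyclic (with one sulfur) is a single π system with 9 sp² atoms and 10 π electrons from ring double bonds plus a heteroatom lone pair. 10 = 4(2)+2, so the system is aromatic and both rings count as aromatic (benzothiophene).
4 of the 7 rings are aromatic. Total: 4.

4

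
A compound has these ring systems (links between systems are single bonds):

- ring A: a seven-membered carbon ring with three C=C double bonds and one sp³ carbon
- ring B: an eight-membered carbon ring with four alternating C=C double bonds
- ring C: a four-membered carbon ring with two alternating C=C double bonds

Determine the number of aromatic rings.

Ring A has one sp³ carbon, so it is not fully conjugated — not aromatic (cycloheptatriene).
Ring B has only sp² ring atoms; a planar conformation would have a fully conjugated π system of 8 electrons. But 8 = 4(2), which is 4n not 4n+2, so ring B is not aromatic (cyclooctatetraene) — cyclooctatetraene distorts into a non-planar tub to avoid antiaromaticity.
Ring C has only sp² ring atoms; a planar conformation would have a fully conjugated π system of 4 electrons. But 4 = 4(1), which is 4n not 4n+2, so ring C is not aromatic (cyclobutadiene) — cyclobutadiene is antiaromatic and distorts to a rectangle.
No ring is aromatic. Total: 0.

0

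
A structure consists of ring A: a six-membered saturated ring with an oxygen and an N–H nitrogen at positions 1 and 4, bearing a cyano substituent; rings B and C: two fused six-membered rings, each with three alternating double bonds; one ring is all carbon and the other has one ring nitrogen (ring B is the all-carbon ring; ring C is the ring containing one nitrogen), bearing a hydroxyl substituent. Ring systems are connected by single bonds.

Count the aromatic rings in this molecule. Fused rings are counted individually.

Ring A has only sp³ atoms, so it is not fully conjugated — not aromatic (morpholine).
Rings B and C form a fused bicyclic system (with one nitrogen) with 10 sp² atoms and 10 π electrons from ring double bonds. 10 = 4(2)+2, so the system is aromatic and both rings count as aromatic (quinoline).
Aromatic: B, C. Total: 2.

2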